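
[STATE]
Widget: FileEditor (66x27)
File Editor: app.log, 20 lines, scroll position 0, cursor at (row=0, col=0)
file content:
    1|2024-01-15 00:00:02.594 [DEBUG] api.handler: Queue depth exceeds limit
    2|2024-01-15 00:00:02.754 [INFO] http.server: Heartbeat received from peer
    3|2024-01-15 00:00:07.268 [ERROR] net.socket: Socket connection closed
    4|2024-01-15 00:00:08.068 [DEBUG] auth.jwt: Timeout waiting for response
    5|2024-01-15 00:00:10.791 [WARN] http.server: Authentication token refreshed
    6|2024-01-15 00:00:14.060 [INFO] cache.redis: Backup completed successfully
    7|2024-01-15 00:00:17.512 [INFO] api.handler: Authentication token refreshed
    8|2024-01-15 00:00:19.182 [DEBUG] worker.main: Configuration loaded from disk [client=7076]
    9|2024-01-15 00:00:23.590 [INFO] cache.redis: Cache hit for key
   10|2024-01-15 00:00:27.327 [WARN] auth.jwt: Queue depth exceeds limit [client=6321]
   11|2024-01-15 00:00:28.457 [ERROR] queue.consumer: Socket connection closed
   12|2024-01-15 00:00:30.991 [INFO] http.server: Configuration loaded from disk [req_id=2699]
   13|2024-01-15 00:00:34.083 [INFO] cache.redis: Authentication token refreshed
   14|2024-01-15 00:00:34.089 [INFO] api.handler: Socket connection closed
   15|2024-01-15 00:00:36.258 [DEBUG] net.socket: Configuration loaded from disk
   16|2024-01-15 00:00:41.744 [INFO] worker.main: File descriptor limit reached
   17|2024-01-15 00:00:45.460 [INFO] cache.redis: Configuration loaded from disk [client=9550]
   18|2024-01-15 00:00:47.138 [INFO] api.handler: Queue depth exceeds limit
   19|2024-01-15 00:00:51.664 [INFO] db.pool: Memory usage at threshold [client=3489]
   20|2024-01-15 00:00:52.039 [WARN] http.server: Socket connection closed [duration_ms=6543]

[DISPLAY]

█024-01-15 00:00:02.594 [DEBUG] api.handler: Queue depth exceeds ▲
2024-01-15 00:00:02.754 [INFO] http.server: Heartbeat received fr█
2024-01-15 00:00:07.268 [ERROR] net.socket: Socket connection clo░
2024-01-15 00:00:08.068 [DEBUG] auth.jwt: Timeout waiting for res░
2024-01-15 00:00:10.791 [WARN] http.server: Authentication token ░
2024-01-15 00:00:14.060 [INFO] cache.redis: Backup completed succ░
2024-01-15 00:00:17.512 [INFO] api.handler: Authentication token ░
2024-01-15 00:00:19.182 [DEBUG] worker.main: Configuration loaded░
2024-01-15 00:00:23.590 [INFO] cache.redis: Cache hit for key    ░
2024-01-15 00:00:27.327 [WARN] auth.jwt: Queue depth exceeds limi░
2024-01-15 00:00:28.457 [ERROR] queue.consumer: Socket connection░
2024-01-15 00:00:30.991 [INFO] http.server: Configuration loaded ░
2024-01-15 00:00:34.083 [INFO] cache.redis: Authentication token ░
2024-01-15 00:00:34.089 [INFO] api.handler: Socket connection clo░
2024-01-15 00:00:36.258 [DEBUG] net.socket: Configuration loaded ░
2024-01-15 00:00:41.744 [INFO] worker.main: File descriptor limit░
2024-01-15 00:00:45.460 [INFO] cache.redis: Configuration loaded ░
2024-01-15 00:00:47.138 [INFO] api.handler: Queue depth exceeds l░
2024-01-15 00:00:51.664 [INFO] db.pool: Memory usage at threshold░
2024-01-15 00:00:52.039 [WARN] http.server: Socket connection clo░
                                                                 ░
                                                                 ░
                                                                 ░
                                                                 ░
                                                                 ░
                                                                 ░
                                                                 ▼


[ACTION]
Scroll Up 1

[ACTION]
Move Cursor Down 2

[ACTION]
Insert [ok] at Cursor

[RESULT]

2024-01-15 00:00:02.594 [DEBUG] api.handler: Queue depth exceeds ▲
2024-01-15 00:00:02.754 [INFO] http.server: Heartbeat received fr█
ok█024-01-15 00:00:07.268 [ERROR] net.socket: Socket connection c░
2024-01-15 00:00:08.068 [DEBUG] auth.jwt: Timeout waiting for res░
2024-01-15 00:00:10.791 [WARN] http.server: Authentication token ░
2024-01-15 00:00:14.060 [INFO] cache.redis: Backup completed succ░
2024-01-15 00:00:17.512 [INFO] api.handler: Authentication token ░
2024-01-15 00:00:19.182 [DEBUG] worker.main: Configuration loaded░
2024-01-15 00:00:23.590 [INFO] cache.redis: Cache hit for key    ░
2024-01-15 00:00:27.327 [WARN] auth.jwt: Queue depth exceeds limi░
2024-01-15 00:00:28.457 [ERROR] queue.consumer: Socket connection░
2024-01-15 00:00:30.991 [INFO] http.server: Configuration loaded ░
2024-01-15 00:00:34.083 [INFO] cache.redis: Authentication token ░
2024-01-15 00:00:34.089 [INFO] api.handler: Socket connection clo░
2024-01-15 00:00:36.258 [DEBUG] net.socket: Configuration loaded ░
2024-01-15 00:00:41.744 [INFO] worker.main: File descriptor limit░
2024-01-15 00:00:45.460 [INFO] cache.redis: Configuration loaded ░
2024-01-15 00:00:47.138 [INFO] api.handler: Queue depth exceeds l░
2024-01-15 00:00:51.664 [INFO] db.pool: Memory usage at threshold░
2024-01-15 00:00:52.039 [WARN] http.server: Socket connection clo░
                                                                 ░
                                                                 ░
                                                                 ░
                                                                 ░
                                                                 ░
                                                                 ░
                                                                 ▼


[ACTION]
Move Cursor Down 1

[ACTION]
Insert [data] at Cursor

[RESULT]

2024-01-15 00:00:02.594 [DEBUG] api.handler: Queue depth exceeds ▲
2024-01-15 00:00:02.754 [INFO] http.server: Heartbeat received fr█
ok2024-01-15 00:00:07.268 [ERROR] net.socket: Socket connection c░
20data█4-01-15 00:00:08.068 [DEBUG] auth.jwt: Timeout waiting for░
2024-01-15 00:00:10.791 [WARN] http.server: Authentication token ░
2024-01-15 00:00:14.060 [INFO] cache.redis: Backup completed succ░
2024-01-15 00:00:17.512 [INFO] api.handler: Authentication token ░
2024-01-15 00:00:19.182 [DEBUG] worker.main: Configuration loaded░
2024-01-15 00:00:23.590 [INFO] cache.redis: Cache hit for key    ░
2024-01-15 00:00:27.327 [WARN] auth.jwt: Queue depth exceeds limi░
2024-01-15 00:00:28.457 [ERROR] queue.consumer: Socket connection░
2024-01-15 00:00:30.991 [INFO] http.server: Configuration loaded ░
2024-01-15 00:00:34.083 [INFO] cache.redis: Authentication token ░
2024-01-15 00:00:34.089 [INFO] api.handler: Socket connection clo░
2024-01-15 00:00:36.258 [DEBUG] net.socket: Configuration loaded ░
2024-01-15 00:00:41.744 [INFO] worker.main: File descriptor limit░
2024-01-15 00:00:45.460 [INFO] cache.redis: Configuration loaded ░
2024-01-15 00:00:47.138 [INFO] api.handler: Queue depth exceeds l░
2024-01-15 00:00:51.664 [INFO] db.pool: Memory usage at threshold░
2024-01-15 00:00:52.039 [WARN] http.server: Socket connection clo░
                                                                 ░
                                                                 ░
                                                                 ░
                                                                 ░
                                                                 ░
                                                                 ░
                                                                 ▼


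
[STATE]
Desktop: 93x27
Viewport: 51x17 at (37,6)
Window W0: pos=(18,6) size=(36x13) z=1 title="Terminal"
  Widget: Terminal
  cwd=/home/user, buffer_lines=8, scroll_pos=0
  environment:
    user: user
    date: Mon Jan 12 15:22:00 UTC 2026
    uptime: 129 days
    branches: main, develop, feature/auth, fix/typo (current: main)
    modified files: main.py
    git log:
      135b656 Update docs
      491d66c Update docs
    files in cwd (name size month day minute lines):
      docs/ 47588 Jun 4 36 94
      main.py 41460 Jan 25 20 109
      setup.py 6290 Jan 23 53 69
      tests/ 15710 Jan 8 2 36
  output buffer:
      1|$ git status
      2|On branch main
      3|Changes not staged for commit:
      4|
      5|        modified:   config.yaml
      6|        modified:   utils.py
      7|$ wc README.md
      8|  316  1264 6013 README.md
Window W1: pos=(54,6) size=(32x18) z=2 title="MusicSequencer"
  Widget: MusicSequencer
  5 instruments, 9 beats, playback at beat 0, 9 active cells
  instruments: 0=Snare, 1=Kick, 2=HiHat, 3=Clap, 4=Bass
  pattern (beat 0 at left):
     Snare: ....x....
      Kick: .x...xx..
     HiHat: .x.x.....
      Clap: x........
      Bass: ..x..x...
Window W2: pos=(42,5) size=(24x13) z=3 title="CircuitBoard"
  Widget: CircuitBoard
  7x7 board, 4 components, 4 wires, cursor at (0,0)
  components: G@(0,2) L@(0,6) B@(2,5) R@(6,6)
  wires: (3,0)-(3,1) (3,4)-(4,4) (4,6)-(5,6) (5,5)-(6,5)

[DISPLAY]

━━━━━┃ CircuitBoard         ┃━━━━━━━━━━━━━━━━━━━┓  
     ┠──────────────────────┨ncer               ┃  
─────┃   0 1 2 3 4 5 6      ┃───────────────────┨  
     ┃0  [.]      G         ┃5678               ┃  
     ┃                      ┃····               ┃  
 for ┃1                     ┃██··               ┃  
     ┃                      ┃····               ┃  
  con┃2                     ┃····               ┃  
  uti┃                      ┃█···               ┃  
     ┃3   · ─ ·           · ┃                   ┃  
EADME┃                    │ ┃                   ┃  
     ┗━━━━━━━━━━━━━━━━━━━━━━┛                   ┃  
━━━━━━━━━━━━━━━━┛┃                              ┃  
                 ┃                              ┃  
                 ┃                              ┃  
                 ┃                              ┃  
                 ┃                              ┃  


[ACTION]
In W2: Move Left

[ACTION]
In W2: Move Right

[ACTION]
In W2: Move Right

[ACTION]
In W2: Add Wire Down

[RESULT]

━━━━━┃ CircuitBoard         ┃━━━━━━━━━━━━━━━━━━━┓  
     ┠──────────────────────┨ncer               ┃  
─────┃   0 1 2 3 4 5 6      ┃───────────────────┨  
     ┃0          [G]        ┃5678               ┃  
     ┃            │         ┃····               ┃  
 for ┃1           ·         ┃██··               ┃  
     ┃                      ┃····               ┃  
  con┃2                     ┃····               ┃  
  uti┃                      ┃█···               ┃  
     ┃3   · ─ ·           · ┃                   ┃  
EADME┃                    │ ┃                   ┃  
     ┗━━━━━━━━━━━━━━━━━━━━━━┛                   ┃  
━━━━━━━━━━━━━━━━┛┃                              ┃  
                 ┃                              ┃  
                 ┃                              ┃  
                 ┃                              ┃  
                 ┃                              ┃  


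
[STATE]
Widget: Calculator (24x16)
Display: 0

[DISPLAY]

                       0
┌───┬───┬───┬───┐       
│ 7 │ 8 │ 9 │ ÷ │       
├───┼───┼───┼───┤       
│ 4 │ 5 │ 6 │ × │       
├───┼───┼───┼───┤       
│ 1 │ 2 │ 3 │ - │       
├───┼───┼───┼───┤       
│ 0 │ . │ = │ + │       
├───┼───┼───┼───┤       
│ C │ MC│ MR│ M+│       
└───┴───┴───┴───┘       
                        
                        
                        
                        


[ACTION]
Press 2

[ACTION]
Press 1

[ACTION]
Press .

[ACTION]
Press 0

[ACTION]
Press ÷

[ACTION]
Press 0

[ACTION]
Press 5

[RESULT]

                       5
┌───┬───┬───┬───┐       
│ 7 │ 8 │ 9 │ ÷ │       
├───┼───┼───┼───┤       
│ 4 │ 5 │ 6 │ × │       
├───┼───┼───┼───┤       
│ 1 │ 2 │ 3 │ - │       
├───┼───┼───┼───┤       
│ 0 │ . │ = │ + │       
├───┼───┼───┼───┤       
│ C │ MC│ MR│ M+│       
└───┴───┴───┴───┘       
                        
                        
                        
                        


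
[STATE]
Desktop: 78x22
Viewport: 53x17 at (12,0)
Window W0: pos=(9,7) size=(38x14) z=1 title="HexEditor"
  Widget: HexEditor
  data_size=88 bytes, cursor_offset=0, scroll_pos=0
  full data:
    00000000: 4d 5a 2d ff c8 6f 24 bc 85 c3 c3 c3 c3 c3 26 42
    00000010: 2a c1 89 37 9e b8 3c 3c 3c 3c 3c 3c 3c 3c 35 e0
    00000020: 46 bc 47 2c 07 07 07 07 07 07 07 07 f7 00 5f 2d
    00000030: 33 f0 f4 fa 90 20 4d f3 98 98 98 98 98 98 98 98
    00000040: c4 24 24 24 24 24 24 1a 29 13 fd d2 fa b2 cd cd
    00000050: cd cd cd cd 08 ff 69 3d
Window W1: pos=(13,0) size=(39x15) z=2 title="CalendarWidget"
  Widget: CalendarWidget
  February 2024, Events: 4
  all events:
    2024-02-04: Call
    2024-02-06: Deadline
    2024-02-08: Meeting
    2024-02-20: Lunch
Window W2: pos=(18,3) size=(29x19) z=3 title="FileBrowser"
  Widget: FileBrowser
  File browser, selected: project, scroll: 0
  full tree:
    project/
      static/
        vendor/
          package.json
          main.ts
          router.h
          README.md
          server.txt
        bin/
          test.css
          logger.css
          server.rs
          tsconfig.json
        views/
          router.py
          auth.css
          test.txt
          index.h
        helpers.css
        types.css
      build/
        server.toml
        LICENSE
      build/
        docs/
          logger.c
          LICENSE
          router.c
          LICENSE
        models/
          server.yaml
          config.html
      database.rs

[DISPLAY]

 ┏━━━━━━━━━━━━━━━━━━━━━━━━━━━━━━━━━━━━━┓             
 ┃ CalendarWidget                      ┃             
 ┠─────────────────────────────────────┨             
 ┃    ┏━━━━━━━━━━━━━━━━━━━━━━━━━━━┓    ┃             
 ┃Mo T┃ FileBrowser               ┃    ┃             
 ┃    ┠───────────────────────────┨    ┃             
 ┃ 5  ┃> [-] project/             ┃    ┃             
━┃12 1┃    [+] static/            ┃    ┃             
e┃19 2┃    [+] build/             ┃    ┃             
─┃26 2┃    [+] build/             ┃    ┃             
0┃    ┃    database.rs            ┃    ┃             
0┃    ┃                           ┃    ┃             
0┃    ┃                           ┃    ┃             
0┃    ┃                           ┃    ┃             
0┗━━━━┃                           ┃━━━━┛             
000050┃                           ┃                  
      ┃                           ┃                  


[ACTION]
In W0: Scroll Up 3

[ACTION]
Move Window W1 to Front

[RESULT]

 ┏━━━━━━━━━━━━━━━━━━━━━━━━━━━━━━━━━━━━━┓             
 ┃ CalendarWidget                      ┃             
 ┠─────────────────────────────────────┨             
 ┃            February 2024            ┃             
 ┃Mo Tu We Th Fr Sa Su                 ┃             
 ┃          1  2  3  4*                ┃             
 ┃ 5  6*  7  8*  9 10 11               ┃             
━┃12 13 14 15 16 17 18                 ┃             
e┃19 20* 21 22 23 24 25                ┃             
─┃26 27 28 29                          ┃             
0┃                                     ┃             
0┃                                     ┃             
0┃                                     ┃             
0┃                                     ┃             
0┗━━━━━━━━━━━━━━━━━━━━━━━━━━━━━━━━━━━━━┛             
000050┃                           ┃                  
      ┃                           ┃                  


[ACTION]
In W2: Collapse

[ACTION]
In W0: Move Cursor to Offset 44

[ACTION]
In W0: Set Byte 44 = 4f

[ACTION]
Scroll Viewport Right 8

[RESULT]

━━━━━━━━━━━━━━━━━━━━━━━━━━━━━━━┓                     
darWidget                      ┃                     
───────────────────────────────┨                     
      February 2024            ┃                     
We Th Fr Sa Su                 ┃                     
    1  2  3  4*                ┃                     
  7  8*  9 10 11               ┃                     
14 15 16 17 18                 ┃                     
 21 22 23 24 25                ┃                     
28 29                          ┃                     
                               ┃                     
                               ┃                     
                               ┃                     
                               ┃                     
━━━━━━━━━━━━━━━━━━━━━━━━━━━━━━━┛                     
                          ┃                          
                          ┃                          


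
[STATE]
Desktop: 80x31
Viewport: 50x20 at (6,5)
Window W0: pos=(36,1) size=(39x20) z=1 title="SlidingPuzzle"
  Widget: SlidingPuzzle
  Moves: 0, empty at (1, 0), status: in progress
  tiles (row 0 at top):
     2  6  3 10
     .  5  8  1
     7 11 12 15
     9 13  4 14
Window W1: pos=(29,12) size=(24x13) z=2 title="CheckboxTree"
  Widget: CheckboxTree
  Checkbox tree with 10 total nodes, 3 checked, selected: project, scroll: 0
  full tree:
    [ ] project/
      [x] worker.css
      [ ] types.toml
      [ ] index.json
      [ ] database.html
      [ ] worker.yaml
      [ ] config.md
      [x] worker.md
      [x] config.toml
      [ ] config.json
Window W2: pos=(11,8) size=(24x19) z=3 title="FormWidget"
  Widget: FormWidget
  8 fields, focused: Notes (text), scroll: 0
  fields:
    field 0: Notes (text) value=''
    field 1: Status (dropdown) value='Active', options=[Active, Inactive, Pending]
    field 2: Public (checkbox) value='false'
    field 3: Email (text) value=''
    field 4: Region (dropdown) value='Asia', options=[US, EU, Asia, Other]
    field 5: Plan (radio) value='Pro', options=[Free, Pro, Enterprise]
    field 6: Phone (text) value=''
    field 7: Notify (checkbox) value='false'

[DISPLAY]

                              ┃│  2 │  6 │  3 │ 10
                              ┃├────┼────┼────┼───
                              ┃│    │  5 │  8 │  1
     ┏━━━━━━━━━━━━━━━━━━━━━━┓ ┃├────┼────┼────┼───
     ┃ FormWidget           ┃ ┃│  7 │ 11 │ 12 │ 15
     ┠──────────────────────┨ ┃├────┼────┼────┼───
     ┃> Notes:      [      ]┃ ┃│  9 │ 13 │  4 │ 14
     ┃  Status:     [Activ▼]┃━━━━━━━━━━━━━━━━━┓───
     ┃  Public:     [ ]     ┃kboxTree         ┃   
     ┃  Email:      [      ]┃─────────────────┨   
     ┃  Region:     [Asia ▼]┃project/         ┃   
     ┃  Plan:       ( ) Free┃] worker.css     ┃   
     ┃  Phone:      [      ]┃] types.toml     ┃   
     ┃  Notify:     [ ]     ┃] index.json     ┃   
     ┃                      ┃] database.html  ┃   
     ┃                      ┃] worker.yaml    ┃━━━
     ┃                      ┃] config.md      ┃   
     ┃                      ┃] worker.md      ┃   
     ┃                      ┃] config.toml    ┃   
     ┃                      ┃━━━━━━━━━━━━━━━━━┛   


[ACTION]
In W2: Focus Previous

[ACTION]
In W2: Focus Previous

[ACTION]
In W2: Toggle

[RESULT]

                              ┃│  2 │  6 │  3 │ 10
                              ┃├────┼────┼────┼───
                              ┃│    │  5 │  8 │  1
     ┏━━━━━━━━━━━━━━━━━━━━━━┓ ┃├────┼────┼────┼───
     ┃ FormWidget           ┃ ┃│  7 │ 11 │ 12 │ 15
     ┠──────────────────────┨ ┃├────┼────┼────┼───
     ┃  Notes:      [      ]┃ ┃│  9 │ 13 │  4 │ 14
     ┃  Status:     [Activ▼]┃━━━━━━━━━━━━━━━━━┓───
     ┃  Public:     [ ]     ┃kboxTree         ┃   
     ┃  Email:      [      ]┃─────────────────┨   
     ┃  Region:     [Asia ▼]┃project/         ┃   
     ┃  Plan:       ( ) Free┃] worker.css     ┃   
     ┃> Phone:      [      ]┃] types.toml     ┃   
     ┃  Notify:     [ ]     ┃] index.json     ┃   
     ┃                      ┃] database.html  ┃   
     ┃                      ┃] worker.yaml    ┃━━━
     ┃                      ┃] config.md      ┃   
     ┃                      ┃] worker.md      ┃   
     ┃                      ┃] config.toml    ┃   
     ┃                      ┃━━━━━━━━━━━━━━━━━┛   


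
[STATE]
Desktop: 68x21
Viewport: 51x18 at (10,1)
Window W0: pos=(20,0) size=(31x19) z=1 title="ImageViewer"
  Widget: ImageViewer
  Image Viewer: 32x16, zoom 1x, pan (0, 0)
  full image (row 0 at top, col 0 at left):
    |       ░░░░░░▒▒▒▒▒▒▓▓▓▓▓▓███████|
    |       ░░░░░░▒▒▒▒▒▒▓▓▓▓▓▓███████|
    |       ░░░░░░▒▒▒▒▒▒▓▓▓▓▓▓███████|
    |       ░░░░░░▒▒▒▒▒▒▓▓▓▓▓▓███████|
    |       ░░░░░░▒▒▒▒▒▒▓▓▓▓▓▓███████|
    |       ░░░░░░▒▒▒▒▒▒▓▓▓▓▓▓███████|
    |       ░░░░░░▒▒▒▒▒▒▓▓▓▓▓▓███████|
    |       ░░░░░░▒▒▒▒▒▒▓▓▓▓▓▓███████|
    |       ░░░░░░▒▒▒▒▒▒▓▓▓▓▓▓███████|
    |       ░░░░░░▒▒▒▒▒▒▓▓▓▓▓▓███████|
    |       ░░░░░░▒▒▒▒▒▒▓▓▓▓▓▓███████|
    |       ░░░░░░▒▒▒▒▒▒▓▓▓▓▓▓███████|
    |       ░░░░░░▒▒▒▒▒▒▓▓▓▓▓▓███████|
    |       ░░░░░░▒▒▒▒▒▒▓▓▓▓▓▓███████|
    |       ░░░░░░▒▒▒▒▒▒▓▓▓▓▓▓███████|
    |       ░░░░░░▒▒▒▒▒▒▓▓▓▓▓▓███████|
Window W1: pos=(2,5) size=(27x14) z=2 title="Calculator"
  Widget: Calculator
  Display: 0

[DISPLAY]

          ┃ ImageViewer                 ┃          
          ┠─────────────────────────────┨          
          ┃       ░░░░░░▒▒▒▒▒▒▓▓▓▓▓▓████┃          
          ┃       ░░░░░░▒▒▒▒▒▒▓▓▓▓▓▓████┃          
━━━━━━━━━━━━━━━━━━┓░░░░░▒▒▒▒▒▒▓▓▓▓▓▓████┃          
ator              ┃░░░░░▒▒▒▒▒▒▓▓▓▓▓▓████┃          
──────────────────┨░░░░░▒▒▒▒▒▒▓▓▓▓▓▓████┃          
                 0┃░░░░░▒▒▒▒▒▒▓▓▓▓▓▓████┃          
─┬───┬───┐        ┃░░░░░▒▒▒▒▒▒▓▓▓▓▓▓████┃          
 │ 9 │ ÷ │        ┃░░░░░▒▒▒▒▒▒▓▓▓▓▓▓████┃          
─┼───┼───┤        ┃░░░░░▒▒▒▒▒▒▓▓▓▓▓▓████┃          
 │ 6 │ × │        ┃░░░░░▒▒▒▒▒▒▓▓▓▓▓▓████┃          
─┼───┼───┤        ┃░░░░░▒▒▒▒▒▒▓▓▓▓▓▓████┃          
 │ 3 │ - │        ┃░░░░░▒▒▒▒▒▒▓▓▓▓▓▓████┃          
─┼───┼───┤        ┃░░░░░▒▒▒▒▒▒▓▓▓▓▓▓████┃          
 │ = │ + │        ┃░░░░░▒▒▒▒▒▒▓▓▓▓▓▓████┃          
─┴───┴───┘        ┃░░░░░▒▒▒▒▒▒▓▓▓▓▓▓████┃          
━━━━━━━━━━━━━━━━━━┛━━━━━━━━━━━━━━━━━━━━━┛          


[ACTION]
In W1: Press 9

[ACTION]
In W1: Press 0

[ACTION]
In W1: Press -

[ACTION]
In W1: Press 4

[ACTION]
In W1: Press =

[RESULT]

          ┃ ImageViewer                 ┃          
          ┠─────────────────────────────┨          
          ┃       ░░░░░░▒▒▒▒▒▒▓▓▓▓▓▓████┃          
          ┃       ░░░░░░▒▒▒▒▒▒▓▓▓▓▓▓████┃          
━━━━━━━━━━━━━━━━━━┓░░░░░▒▒▒▒▒▒▓▓▓▓▓▓████┃          
ator              ┃░░░░░▒▒▒▒▒▒▓▓▓▓▓▓████┃          
──────────────────┨░░░░░▒▒▒▒▒▒▓▓▓▓▓▓████┃          
                86┃░░░░░▒▒▒▒▒▒▓▓▓▓▓▓████┃          
─┬───┬───┐        ┃░░░░░▒▒▒▒▒▒▓▓▓▓▓▓████┃          
 │ 9 │ ÷ │        ┃░░░░░▒▒▒▒▒▒▓▓▓▓▓▓████┃          
─┼───┼───┤        ┃░░░░░▒▒▒▒▒▒▓▓▓▓▓▓████┃          
 │ 6 │ × │        ┃░░░░░▒▒▒▒▒▒▓▓▓▓▓▓████┃          
─┼───┼───┤        ┃░░░░░▒▒▒▒▒▒▓▓▓▓▓▓████┃          
 │ 3 │ - │        ┃░░░░░▒▒▒▒▒▒▓▓▓▓▓▓████┃          
─┼───┼───┤        ┃░░░░░▒▒▒▒▒▒▓▓▓▓▓▓████┃          
 │ = │ + │        ┃░░░░░▒▒▒▒▒▒▓▓▓▓▓▓████┃          
─┴───┴───┘        ┃░░░░░▒▒▒▒▒▒▓▓▓▓▓▓████┃          
━━━━━━━━━━━━━━━━━━┛━━━━━━━━━━━━━━━━━━━━━┛          


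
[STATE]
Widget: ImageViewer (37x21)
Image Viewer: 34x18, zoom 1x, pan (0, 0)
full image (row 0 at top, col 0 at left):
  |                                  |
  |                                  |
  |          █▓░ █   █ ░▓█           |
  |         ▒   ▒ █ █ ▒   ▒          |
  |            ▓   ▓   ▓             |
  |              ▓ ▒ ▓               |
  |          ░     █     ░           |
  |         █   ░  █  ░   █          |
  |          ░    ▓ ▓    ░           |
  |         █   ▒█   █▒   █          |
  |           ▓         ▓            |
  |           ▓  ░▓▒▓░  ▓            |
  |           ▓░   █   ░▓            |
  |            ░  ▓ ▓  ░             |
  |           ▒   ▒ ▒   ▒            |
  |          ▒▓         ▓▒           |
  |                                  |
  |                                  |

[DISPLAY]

                                     
                                     
          █▓░ █   █ ░▓█              
         ▒   ▒ █ █ ▒   ▒             
            ▓   ▓   ▓                
              ▓ ▒ ▓                  
          ░     █     ░              
         █   ░  █  ░   █             
          ░    ▓ ▓    ░              
         █   ▒█   █▒   █             
           ▓         ▓               
           ▓  ░▓▒▓░  ▓               
           ▓░   █   ░▓               
            ░  ▓ ▓  ░                
           ▒   ▒ ▒   ▒               
          ▒▓         ▓▒              
                                     
                                     
                                     
                                     
                                     


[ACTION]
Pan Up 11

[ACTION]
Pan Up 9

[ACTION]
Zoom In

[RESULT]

                                     
                                     
                                     
                                     
                    ██▓▓░░  ██      █
                    ██▓▓░░  ██      █
                  ▒▒      ▒▒  ██  ██ 
                  ▒▒      ▒▒  ██  ██ 
                        ▓▓      ▓▓   
                        ▓▓      ▓▓   
                            ▓▓  ▒▒  ▓
                            ▓▓  ▒▒  ▓
                    ░░          ██   
                    ░░          ██   
                  ██      ░░    ██   
                  ██      ░░    ██   
                    ░░        ▓▓  ▓▓ 
                    ░░        ▓▓  ▓▓ 
                  ██      ▒▒██      █
                  ██      ▒▒██      █
                      ▓▓             


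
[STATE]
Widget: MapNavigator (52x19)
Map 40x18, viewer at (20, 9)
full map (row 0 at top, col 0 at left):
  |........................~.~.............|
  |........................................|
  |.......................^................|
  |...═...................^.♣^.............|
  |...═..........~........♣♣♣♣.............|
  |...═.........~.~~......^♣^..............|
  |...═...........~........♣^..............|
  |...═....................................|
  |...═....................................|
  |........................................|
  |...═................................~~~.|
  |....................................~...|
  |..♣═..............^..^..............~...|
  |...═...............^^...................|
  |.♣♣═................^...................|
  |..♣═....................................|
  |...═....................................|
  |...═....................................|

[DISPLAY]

      ........................~.~.............      
      ........................................      
      .......................^................      
      ...═...................^.♣^.............      
      ...═..........~........♣♣♣♣.............      
      ...═.........~.~~......^♣^..............      
      ...═...........~........♣^..............      
      ...═....................................      
      ...═....................................      
      ....................@...................      
      ...═................................~~~.      
      ....................................~...      
      ..♣═..............^..^..............~...      
      ...═...............^^...................      
      .♣♣═................^...................      
      ..♣═....................................      
      ...═....................................      
      ...═....................................      
                                                    


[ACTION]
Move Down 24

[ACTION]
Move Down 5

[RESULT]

      ...═....................................      
      ........................................      
      ...═................................~~~.      
      ....................................~...      
      ..♣═..............^..^..............~...      
      ...═...............^^...................      
      .♣♣═................^...................      
      ..♣═....................................      
      ...═....................................      
      ...═................@...................      
                                                    
                                                    
                                                    
                                                    
                                                    
                                                    
                                                    
                                                    
                                                    


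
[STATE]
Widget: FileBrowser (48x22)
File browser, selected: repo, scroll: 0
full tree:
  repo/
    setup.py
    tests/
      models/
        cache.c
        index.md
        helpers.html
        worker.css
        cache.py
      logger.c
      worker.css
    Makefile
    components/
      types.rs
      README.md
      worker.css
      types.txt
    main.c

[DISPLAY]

> [-] repo/                                     
    setup.py                                    
    [+] tests/                                  
    Makefile                                    
    [+] components/                             
    main.c                                      
                                                
                                                
                                                
                                                
                                                
                                                
                                                
                                                
                                                
                                                
                                                
                                                
                                                
                                                
                                                
                                                


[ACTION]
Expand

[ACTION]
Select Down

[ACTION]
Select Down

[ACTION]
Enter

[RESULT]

  [-] repo/                                     
    setup.py                                    
  > [-] tests/                                  
      [+] models/                               
      logger.c                                  
      worker.css                                
    Makefile                                    
    [+] components/                             
    main.c                                      
                                                
                                                
                                                
                                                
                                                
                                                
                                                
                                                
                                                
                                                
                                                
                                                
                                                


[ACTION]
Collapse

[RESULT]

  [-] repo/                                     
    setup.py                                    
  > [+] tests/                                  
    Makefile                                    
    [+] components/                             
    main.c                                      
                                                
                                                
                                                
                                                
                                                
                                                
                                                
                                                
                                                
                                                
                                                
                                                
                                                
                                                
                                                
                                                


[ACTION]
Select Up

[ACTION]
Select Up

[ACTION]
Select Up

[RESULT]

> [-] repo/                                     
    setup.py                                    
    [+] tests/                                  
    Makefile                                    
    [+] components/                             
    main.c                                      
                                                
                                                
                                                
                                                
                                                
                                                
                                                
                                                
                                                
                                                
                                                
                                                
                                                
                                                
                                                
                                                


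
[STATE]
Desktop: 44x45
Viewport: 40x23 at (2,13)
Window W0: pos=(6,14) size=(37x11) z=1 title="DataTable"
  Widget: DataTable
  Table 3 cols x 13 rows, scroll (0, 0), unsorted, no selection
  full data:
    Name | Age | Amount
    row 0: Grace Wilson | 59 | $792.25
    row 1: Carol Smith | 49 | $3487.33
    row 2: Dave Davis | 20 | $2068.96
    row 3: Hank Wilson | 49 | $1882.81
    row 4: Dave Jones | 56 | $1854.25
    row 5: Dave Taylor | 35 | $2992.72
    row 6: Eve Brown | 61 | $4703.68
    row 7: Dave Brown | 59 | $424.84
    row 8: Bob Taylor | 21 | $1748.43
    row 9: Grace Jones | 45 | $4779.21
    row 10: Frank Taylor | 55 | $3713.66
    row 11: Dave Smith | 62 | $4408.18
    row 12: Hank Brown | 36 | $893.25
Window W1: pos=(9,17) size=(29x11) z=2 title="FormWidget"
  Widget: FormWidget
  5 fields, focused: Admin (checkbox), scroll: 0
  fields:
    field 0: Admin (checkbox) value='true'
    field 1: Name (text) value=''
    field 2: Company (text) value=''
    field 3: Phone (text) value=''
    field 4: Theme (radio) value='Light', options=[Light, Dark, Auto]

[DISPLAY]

                                        
    ┏━━━━━━━━━━━━━━━━━━━━━━━━━━━━━━━━━━━
    ┃ DataTable                         
    ┠───────────────────────────────────
    ┃Na┏━━━━━━━━━━━━━━━━━━━━━━━━━━━┓    
    ┃──┃ FormWidget                ┃    
    ┃Gr┠───────────────────────────┨    
    ┃Ca┃> Admin:      [x]          ┃    
    ┃Da┃  Name:       [           ]┃    
    ┃Ha┃  Company:    [           ]┃    
    ┃Da┃  Phone:      [           ]┃    
    ┗━━┃  Theme:      (●) Light  ( ┃━━━━
       ┃                           ┃    
       ┃                           ┃    
       ┗━━━━━━━━━━━━━━━━━━━━━━━━━━━┛    
                                        
                                        
                                        
                                        
                                        
                                        
                                        
                                        


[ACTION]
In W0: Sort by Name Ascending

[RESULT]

                                        
    ┏━━━━━━━━━━━━━━━━━━━━━━━━━━━━━━━━━━━
    ┃ DataTable                         
    ┠───────────────────────────────────
    ┃Na┏━━━━━━━━━━━━━━━━━━━━━━━━━━━┓    
    ┃──┃ FormWidget                ┃    
    ┃Bo┠───────────────────────────┨    
    ┃Ca┃> Admin:      [x]          ┃    
    ┃Da┃  Name:       [           ]┃    
    ┃Da┃  Company:    [           ]┃    
    ┃Da┃  Phone:      [           ]┃    
    ┗━━┃  Theme:      (●) Light  ( ┃━━━━
       ┃                           ┃    
       ┃                           ┃    
       ┗━━━━━━━━━━━━━━━━━━━━━━━━━━━┛    
                                        
                                        
                                        
                                        
                                        
                                        
                                        
                                        


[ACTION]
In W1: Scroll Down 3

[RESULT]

                                        
    ┏━━━━━━━━━━━━━━━━━━━━━━━━━━━━━━━━━━━
    ┃ DataTable                         
    ┠───────────────────────────────────
    ┃Na┏━━━━━━━━━━━━━━━━━━━━━━━━━━━┓    
    ┃──┃ FormWidget                ┃    
    ┃Bo┠───────────────────────────┨    
    ┃Ca┃  Phone:      [           ]┃    
    ┃Da┃  Theme:      (●) Light  ( ┃    
    ┃Da┃                           ┃    
    ┃Da┃                           ┃    
    ┗━━┃                           ┃━━━━
       ┃                           ┃    
       ┃                           ┃    
       ┗━━━━━━━━━━━━━━━━━━━━━━━━━━━┛    
                                        
                                        
                                        
                                        
                                        
                                        
                                        
                                        


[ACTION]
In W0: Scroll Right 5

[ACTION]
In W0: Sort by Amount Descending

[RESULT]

                                        
    ┏━━━━━━━━━━━━━━━━━━━━━━━━━━━━━━━━━━━
    ┃ DataTable                         
    ┠───────────────────────────────────
    ┃Na┏━━━━━━━━━━━━━━━━━━━━━━━━━━━┓    
    ┃──┃ FormWidget                ┃    
    ┃Gr┠───────────────────────────┨    
    ┃Ev┃  Phone:      [           ]┃    
    ┃Da┃  Theme:      (●) Light  ( ┃    
    ┃Fr┃                           ┃    
    ┃Ca┃                           ┃    
    ┗━━┃                           ┃━━━━
       ┃                           ┃    
       ┃                           ┃    
       ┗━━━━━━━━━━━━━━━━━━━━━━━━━━━┛    
                                        
                                        
                                        
                                        
                                        
                                        
                                        
                                        
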